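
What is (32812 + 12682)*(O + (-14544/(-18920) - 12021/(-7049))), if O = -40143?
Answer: -707990421132864/387695 ≈ -1.8262e+9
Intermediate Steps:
(32812 + 12682)*(O + (-14544/(-18920) - 12021/(-7049))) = (32812 + 12682)*(-40143 + (-14544/(-18920) - 12021/(-7049))) = 45494*(-40143 + (-14544*(-1/18920) - 12021*(-1/7049))) = 45494*(-40143 + (1818/2365 + 12021/7049)) = 45494*(-40143 + 41244747/16670885) = 45494*(-669178091808/16670885) = -707990421132864/387695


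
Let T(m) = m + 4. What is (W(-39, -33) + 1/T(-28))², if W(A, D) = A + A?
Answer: 3508129/576 ≈ 6090.5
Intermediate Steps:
T(m) = 4 + m
W(A, D) = 2*A
(W(-39, -33) + 1/T(-28))² = (2*(-39) + 1/(4 - 28))² = (-78 + 1/(-24))² = (-78 - 1/24)² = (-1873/24)² = 3508129/576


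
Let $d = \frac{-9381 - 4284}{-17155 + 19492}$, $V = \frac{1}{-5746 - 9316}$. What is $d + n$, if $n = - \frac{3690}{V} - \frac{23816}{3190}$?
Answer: $\frac{69056895502343}{1242505} \approx 5.5579 \cdot 10^{7}$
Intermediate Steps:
$V = - \frac{1}{15062}$ ($V = \frac{1}{-15062} = - \frac{1}{15062} \approx -6.6392 \cdot 10^{-5}$)
$n = \frac{88648142192}{1595}$ ($n = - \frac{3690}{- \frac{1}{15062}} - \frac{23816}{3190} = \left(-3690\right) \left(-15062\right) - \frac{11908}{1595} = 55578780 - \frac{11908}{1595} = \frac{88648142192}{1595} \approx 5.5579 \cdot 10^{7}$)
$d = - \frac{4555}{779}$ ($d = - \frac{13665}{2337} = \left(-13665\right) \frac{1}{2337} = - \frac{4555}{779} \approx -5.8472$)
$d + n = - \frac{4555}{779} + \frac{88648142192}{1595} = \frac{69056895502343}{1242505}$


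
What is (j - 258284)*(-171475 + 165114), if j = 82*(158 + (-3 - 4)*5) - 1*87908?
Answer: 2137970266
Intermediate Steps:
j = -77822 (j = 82*(158 - 7*5) - 87908 = 82*(158 - 35) - 87908 = 82*123 - 87908 = 10086 - 87908 = -77822)
(j - 258284)*(-171475 + 165114) = (-77822 - 258284)*(-171475 + 165114) = -336106*(-6361) = 2137970266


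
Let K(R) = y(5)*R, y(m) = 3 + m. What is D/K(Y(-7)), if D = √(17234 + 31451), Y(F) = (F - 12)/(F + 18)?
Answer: -11*√48685/152 ≈ -15.968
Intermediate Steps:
Y(F) = (-12 + F)/(18 + F)
K(R) = 8*R (K(R) = (3 + 5)*R = 8*R)
D = √48685 ≈ 220.65
D/K(Y(-7)) = √48685/((8*((-12 - 7)/(18 - 7)))) = √48685/((8*(-19/11))) = √48685/(-152/11) = √48685*(-11/152) = -11*√48685/152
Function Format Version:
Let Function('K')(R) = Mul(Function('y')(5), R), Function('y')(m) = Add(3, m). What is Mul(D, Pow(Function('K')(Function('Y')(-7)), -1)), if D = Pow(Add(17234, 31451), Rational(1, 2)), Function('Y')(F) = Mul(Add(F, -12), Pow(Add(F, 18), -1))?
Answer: Mul(Rational(-11, 152), Pow(48685, Rational(1, 2))) ≈ -15.968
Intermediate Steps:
Function('Y')(F) = Mul(Pow(Add(18, F), -1), Add(-12, F)) (Function('Y')(F) = Mul(Add(-12, F), Pow(Add(18, F), -1)) = Mul(Pow(Add(18, F), -1), Add(-12, F)))
Function('K')(R) = Mul(8, R) (Function('K')(R) = Mul(Add(3, 5), R) = Mul(8, R))
D = Pow(48685, Rational(1, 2)) ≈ 220.65
Mul(D, Pow(Function('K')(Function('Y')(-7)), -1)) = Mul(Pow(48685, Rational(1, 2)), Pow(Mul(8, Mul(Pow(Add(18, -7), -1), Add(-12, -7))), -1)) = Mul(Pow(48685, Rational(1, 2)), Pow(Mul(8, Mul(Pow(11, -1), -19)), -1)) = Mul(Pow(48685, Rational(1, 2)), Pow(Mul(8, Mul(Rational(1, 11), -19)), -1)) = Mul(Pow(48685, Rational(1, 2)), Pow(Mul(8, Rational(-19, 11)), -1)) = Mul(Pow(48685, Rational(1, 2)), Pow(Rational(-152, 11), -1)) = Mul(Pow(48685, Rational(1, 2)), Rational(-11, 152)) = Mul(Rational(-11, 152), Pow(48685, Rational(1, 2)))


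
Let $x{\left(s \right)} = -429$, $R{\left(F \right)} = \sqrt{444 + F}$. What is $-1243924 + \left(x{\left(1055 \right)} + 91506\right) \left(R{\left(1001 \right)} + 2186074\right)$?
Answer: $199099817774 + 1548309 \sqrt{5} \approx 1.991 \cdot 10^{11}$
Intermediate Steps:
$-1243924 + \left(x{\left(1055 \right)} + 91506\right) \left(R{\left(1001 \right)} + 2186074\right) = -1243924 + \left(-429 + 91506\right) \left(\sqrt{444 + 1001} + 2186074\right) = -1243924 + 91077 \left(\sqrt{1445} + 2186074\right) = -1243924 + 91077 \left(17 \sqrt{5} + 2186074\right) = -1243924 + 91077 \left(2186074 + 17 \sqrt{5}\right) = -1243924 + \left(199101061698 + 1548309 \sqrt{5}\right) = 199099817774 + 1548309 \sqrt{5}$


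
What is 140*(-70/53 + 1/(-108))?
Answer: -266455/1431 ≈ -186.20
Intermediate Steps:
140*(-70/53 + 1/(-108)) = 140*(-70*1/53 - 1/108) = 140*(-70/53 - 1/108) = 140*(-7613/5724) = -266455/1431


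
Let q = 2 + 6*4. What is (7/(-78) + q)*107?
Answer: 216247/78 ≈ 2772.4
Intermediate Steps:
q = 26 (q = 2 + 24 = 26)
(7/(-78) + q)*107 = (7/(-78) + 26)*107 = (7*(-1/78) + 26)*107 = (-7/78 + 26)*107 = (2021/78)*107 = 216247/78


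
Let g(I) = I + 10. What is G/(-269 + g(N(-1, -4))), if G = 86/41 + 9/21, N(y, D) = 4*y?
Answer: -725/75481 ≈ -0.0096051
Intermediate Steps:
g(I) = 10 + I
G = 725/287 (G = 86*(1/41) + 9*(1/21) = 86/41 + 3/7 = 725/287 ≈ 2.5261)
G/(-269 + g(N(-1, -4))) = 725/(287*(-269 + (10 + 4*(-1)))) = 725/(287*(-269 + (10 - 4))) = 725/(287*(-269 + 6)) = (725/287)/(-263) = (725/287)*(-1/263) = -725/75481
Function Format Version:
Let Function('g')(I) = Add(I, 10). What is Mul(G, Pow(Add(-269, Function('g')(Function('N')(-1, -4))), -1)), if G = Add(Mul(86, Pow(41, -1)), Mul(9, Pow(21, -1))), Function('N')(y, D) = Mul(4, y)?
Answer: Rational(-725, 75481) ≈ -0.0096051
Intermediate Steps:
Function('g')(I) = Add(10, I)
G = Rational(725, 287) (G = Add(Mul(86, Rational(1, 41)), Mul(9, Rational(1, 21))) = Add(Rational(86, 41), Rational(3, 7)) = Rational(725, 287) ≈ 2.5261)
Mul(G, Pow(Add(-269, Function('g')(Function('N')(-1, -4))), -1)) = Mul(Rational(725, 287), Pow(Add(-269, Add(10, Mul(4, -1))), -1)) = Mul(Rational(725, 287), Pow(Add(-269, Add(10, -4)), -1)) = Mul(Rational(725, 287), Pow(Add(-269, 6), -1)) = Mul(Rational(725, 287), Pow(-263, -1)) = Mul(Rational(725, 287), Rational(-1, 263)) = Rational(-725, 75481)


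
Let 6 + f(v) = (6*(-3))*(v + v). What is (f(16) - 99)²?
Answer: 463761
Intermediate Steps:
f(v) = -6 - 36*v (f(v) = -6 + (6*(-3))*(v + v) = -6 - 36*v)
(f(16) - 99)² = ((-6 - 36*16) - 99)² = ((-6 - 576) - 99)² = (-582 - 99)² = (-681)² = 463761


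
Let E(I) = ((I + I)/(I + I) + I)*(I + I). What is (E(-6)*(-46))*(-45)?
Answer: 124200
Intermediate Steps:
E(I) = 2*I*(1 + I) (E(I) = ((2*I)/((2*I)) + I)*(2*I) = ((2*I)*(1/(2*I)) + I)*(2*I) = (1 + I)*(2*I) = 2*I*(1 + I))
(E(-6)*(-46))*(-45) = ((2*(-6)*(1 - 6))*(-46))*(-45) = ((2*(-6)*(-5))*(-46))*(-45) = (60*(-46))*(-45) = -2760*(-45) = 124200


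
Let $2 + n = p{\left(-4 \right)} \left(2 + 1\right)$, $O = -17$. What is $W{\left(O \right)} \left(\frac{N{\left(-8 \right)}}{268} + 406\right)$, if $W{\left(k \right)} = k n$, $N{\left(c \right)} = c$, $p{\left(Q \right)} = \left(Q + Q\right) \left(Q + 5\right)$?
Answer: $\frac{12022400}{67} \approx 1.7944 \cdot 10^{5}$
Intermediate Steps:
$p{\left(Q \right)} = 2 Q \left(5 + Q\right)$
$n = -26$ ($n = -2 + 2 \left(-4\right) \left(5 - 4\right) \left(2 + 1\right) = -2 + 2 \left(-4\right) 1 \cdot 3 = -2 - 24 = -26$)
$W{\left(k \right)} = - 26 k$ ($W{\left(k \right)} = k \left(-26\right) = - 26 k$)
$W{\left(O \right)} \left(\frac{N{\left(-8 \right)}}{268} + 406\right) = \left(-26\right) \left(-17\right) \left(- \frac{8}{268} + 406\right) = 442 \left(\left(-8\right) \frac{1}{268} + 406\right) = 442 \left(- \frac{2}{67} + 406\right) = 442 \cdot \frac{27200}{67} = \frac{12022400}{67}$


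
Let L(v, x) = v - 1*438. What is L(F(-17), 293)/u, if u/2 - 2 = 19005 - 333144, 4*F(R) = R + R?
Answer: 893/1256548 ≈ 0.00071068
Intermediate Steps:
F(R) = R/2 (F(R) = (R + R)/4 = (2*R)/4 = R/2)
u = -628274 (u = 4 + 2*(19005 - 333144) = 4 + 2*(-314139) = 4 - 628278 = -628274)
L(v, x) = -438 + v (L(v, x) = v - 438 = -438 + v)
L(F(-17), 293)/u = (-438 + (1/2)*(-17))/(-628274) = (-438 - 17/2)*(-1/628274) = -893/2*(-1/628274) = 893/1256548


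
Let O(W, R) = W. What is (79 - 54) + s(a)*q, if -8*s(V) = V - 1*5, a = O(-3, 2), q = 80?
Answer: 105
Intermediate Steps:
a = -3
s(V) = 5/8 - V/8 (s(V) = -(V - 1*5)/8 = -(V - 5)/8 = -(-5 + V)/8 = 5/8 - V/8)
(79 - 54) + s(a)*q = (79 - 54) + (5/8 - 1/8*(-3))*80 = 25 + (5/8 + 3/8)*80 = 25 + 1*80 = 25 + 80 = 105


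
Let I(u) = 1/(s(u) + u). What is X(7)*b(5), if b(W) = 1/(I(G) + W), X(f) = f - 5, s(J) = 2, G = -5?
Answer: 3/7 ≈ 0.42857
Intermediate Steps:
I(u) = 1/(2 + u)
X(f) = -5 + f
b(W) = 1/(-⅓ + W) (b(W) = 1/(1/(2 - 5) + W) = 1/(1/(-3) + W) = 1/(-⅓ + W))
X(7)*b(5) = (-5 + 7)*(3/(-1 + 3*5)) = 2*(3/(-1 + 15)) = 2*(3/14) = 3/7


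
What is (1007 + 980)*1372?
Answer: 2726164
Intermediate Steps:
(1007 + 980)*1372 = 1987*1372 = 2726164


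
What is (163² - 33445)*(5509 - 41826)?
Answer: 249715692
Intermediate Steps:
(163² - 33445)*(5509 - 41826) = (26569 - 33445)*(-36317) = -6876*(-36317) = 249715692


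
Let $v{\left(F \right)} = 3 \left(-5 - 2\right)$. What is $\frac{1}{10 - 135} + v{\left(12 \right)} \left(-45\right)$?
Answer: $\frac{118124}{125} \approx 944.99$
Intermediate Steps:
$v{\left(F \right)} = -21$ ($v{\left(F \right)} = 3 \left(-7\right) = -21$)
$\frac{1}{10 - 135} + v{\left(12 \right)} \left(-45\right) = \frac{1}{10 - 135} - -945 = \frac{1}{-125} + 945 = - \frac{1}{125} + 945 = \frac{118124}{125}$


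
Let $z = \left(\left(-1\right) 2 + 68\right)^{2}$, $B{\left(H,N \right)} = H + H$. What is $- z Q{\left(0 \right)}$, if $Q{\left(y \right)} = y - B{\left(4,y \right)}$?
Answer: $34848$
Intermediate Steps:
$B{\left(H,N \right)} = 2 H$
$z = 4356$ ($z = \left(-2 + 68\right)^{2} = 66^{2} = 4356$)
$Q{\left(y \right)} = -8 + y$ ($Q{\left(y \right)} = y - 2 \cdot 4 = y - 8 = -8 + y$)
$- z Q{\left(0 \right)} = - 4356 \left(-8 + 0\right) = - 4356 \left(-8\right) = \left(-1\right) \left(-34848\right) = 34848$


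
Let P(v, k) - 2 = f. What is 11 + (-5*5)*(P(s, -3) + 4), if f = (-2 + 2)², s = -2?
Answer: -139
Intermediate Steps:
f = 0 (f = 0² = 0)
P(v, k) = 2 (P(v, k) = 2 + 0 = 2)
11 + (-5*5)*(P(s, -3) + 4) = 11 + (-5*5)*(2 + 4) = 11 - 25*6 = 11 - 150 = -139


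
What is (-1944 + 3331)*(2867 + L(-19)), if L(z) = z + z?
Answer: 3923823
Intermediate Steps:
L(z) = 2*z
(-1944 + 3331)*(2867 + L(-19)) = (-1944 + 3331)*(2867 + 2*(-19)) = 1387*(2867 - 38) = 1387*2829 = 3923823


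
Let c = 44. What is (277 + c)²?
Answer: 103041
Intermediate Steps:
(277 + c)² = (277 + 44)² = 321² = 103041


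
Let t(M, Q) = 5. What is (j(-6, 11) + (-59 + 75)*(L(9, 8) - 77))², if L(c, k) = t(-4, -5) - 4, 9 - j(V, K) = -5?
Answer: 1444804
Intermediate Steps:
j(V, K) = 14 (j(V, K) = 9 - 1*(-5) = 9 + 5 = 14)
L(c, k) = 1 (L(c, k) = 5 - 4 = 1)
(j(-6, 11) + (-59 + 75)*(L(9, 8) - 77))² = (14 + (-59 + 75)*(1 - 77))² = (14 + 16*(-76))² = (14 - 1216)² = (-1202)² = 1444804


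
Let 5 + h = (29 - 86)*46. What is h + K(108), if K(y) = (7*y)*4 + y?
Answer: 505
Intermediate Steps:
K(y) = 29*y (K(y) = 28*y + y = 29*y)
h = -2627 (h = -5 + (29 - 86)*46 = -5 - 57*46 = -5 - 2622 = -2627)
h + K(108) = -2627 + 29*108 = -2627 + 3132 = 505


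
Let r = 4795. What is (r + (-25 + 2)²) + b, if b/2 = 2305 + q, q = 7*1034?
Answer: 24410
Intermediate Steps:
q = 7238
b = 19086 (b = 2*(2305 + 7238) = 2*9543 = 19086)
(r + (-25 + 2)²) + b = (4795 + (-25 + 2)²) + 19086 = (4795 + (-23)²) + 19086 = (4795 + 529) + 19086 = 5324 + 19086 = 24410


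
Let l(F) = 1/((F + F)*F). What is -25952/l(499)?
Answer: -12924147904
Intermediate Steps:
l(F) = 1/(2*F²) (l(F) = 1/(((2*F))*F) = (1/(2*F))/F = 1/(2*F²))
-25952/l(499) = -25952/((½)/499²) = -25952/((½)*(1/249001)) = -25952/1/498002 = -25952*498002 = -12924147904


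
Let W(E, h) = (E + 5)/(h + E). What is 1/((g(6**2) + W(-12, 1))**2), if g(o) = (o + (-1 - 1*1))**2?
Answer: 121/161874729 ≈ 7.4749e-7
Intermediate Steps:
g(o) = (-2 + o)**2 (g(o) = (o + (-1 - 1))**2 = (o - 2)**2 = (-2 + o)**2)
W(E, h) = (5 + E)/(E + h)
1/((g(6**2) + W(-12, 1))**2) = 1/(((-2 + 6**2)**2 + (5 - 12)/(-12 + 1))**2) = 1/(((-2 + 36)**2 - 7/(-11))**2) = 1/((34**2 - 1/11*(-7))**2) = 1/((1156 + 7/11)**2) = 1/((12723/11)**2) = 1/(161874729/121) = 121/161874729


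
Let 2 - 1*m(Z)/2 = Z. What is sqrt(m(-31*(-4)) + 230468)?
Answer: 4*sqrt(14389) ≈ 479.82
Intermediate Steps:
m(Z) = 4 - 2*Z
sqrt(m(-31*(-4)) + 230468) = sqrt((4 - (-62)*(-4)) + 230468) = sqrt((4 - 2*124) + 230468) = sqrt((4 - 248) + 230468) = sqrt(-244 + 230468) = sqrt(230224) = 4*sqrt(14389)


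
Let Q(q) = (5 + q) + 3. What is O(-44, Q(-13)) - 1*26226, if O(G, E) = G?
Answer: -26270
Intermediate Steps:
Q(q) = 8 + q
O(-44, Q(-13)) - 1*26226 = -44 - 1*26226 = -44 - 26226 = -26270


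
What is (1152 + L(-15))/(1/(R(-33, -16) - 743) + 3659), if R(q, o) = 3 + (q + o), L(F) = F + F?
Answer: 40239/131225 ≈ 0.30664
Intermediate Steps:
L(F) = 2*F
R(q, o) = 3 + o + q (R(q, o) = 3 + (o + q) = 3 + o + q)
(1152 + L(-15))/(1/(R(-33, -16) - 743) + 3659) = (1152 + 2*(-15))/(1/((3 - 16 - 33) - 743) + 3659) = (1152 - 30)/(1/(-46 - 743) + 3659) = 1122/(1/(-789) + 3659) = 1122/(-1/789 + 3659) = 1122/(2886950/789) = 1122*(789/2886950) = 40239/131225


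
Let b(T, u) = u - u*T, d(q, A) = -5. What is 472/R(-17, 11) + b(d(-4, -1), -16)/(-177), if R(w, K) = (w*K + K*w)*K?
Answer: 51900/121363 ≈ 0.42764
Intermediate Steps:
R(w, K) = 2*w*K**2 (R(w, K) = (K*w + K*w)*K = (2*K*w)*K = 2*w*K**2)
b(T, u) = u - T*u
472/R(-17, 11) + b(d(-4, -1), -16)/(-177) = 472/((2*(-17)*11**2)) - 16*(1 - 1*(-5))/(-177) = 472/((2*(-17)*121)) - 16*(1 + 5)*(-1/177) = 472/(-4114) - 16*6*(-1/177) = 472*(-1/4114) - 96*(-1/177) = -236/2057 + 32/59 = 51900/121363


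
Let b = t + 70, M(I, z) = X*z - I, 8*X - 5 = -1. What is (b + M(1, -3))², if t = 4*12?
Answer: 53361/4 ≈ 13340.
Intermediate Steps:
X = ½ (X = 5/8 + (⅛)*(-1) = 5/8 - ⅛ = ½ ≈ 0.50000)
t = 48
M(I, z) = z/2 - I
b = 118 (b = 48 + 70 = 118)
(b + M(1, -3))² = (118 + ((½)*(-3) - 1*1))² = (118 + (-3/2 - 1))² = (118 - 5/2)² = (231/2)² = 53361/4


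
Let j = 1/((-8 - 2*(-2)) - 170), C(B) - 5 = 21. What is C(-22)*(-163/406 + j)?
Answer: -6448/609 ≈ -10.588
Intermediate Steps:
C(B) = 26 (C(B) = 5 + 21 = 26)
j = -1/174 (j = 1/((-8 + 4) - 170) = 1/(-4 - 170) = 1/(-174) = -1/174 ≈ -0.0057471)
C(-22)*(-163/406 + j) = 26*(-163/406 - 1/174) = 26*(-248/609) = -6448/609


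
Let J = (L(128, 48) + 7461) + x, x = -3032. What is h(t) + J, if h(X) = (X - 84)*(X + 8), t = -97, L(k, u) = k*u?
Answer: 26682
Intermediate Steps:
h(X) = (-84 + X)*(8 + X)
J = 10573 (J = (128*48 + 7461) - 3032 = (6144 + 7461) - 3032 = 13605 - 3032 = 10573)
h(t) + J = (-672 + (-97)² - 76*(-97)) + 10573 = (-672 + 9409 + 7372) + 10573 = 16109 + 10573 = 26682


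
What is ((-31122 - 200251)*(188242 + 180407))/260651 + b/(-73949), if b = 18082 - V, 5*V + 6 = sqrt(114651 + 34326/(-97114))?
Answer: -31537580512116181/96374403995 + 18*sqrt(834324874217)/17953707965 ≈ -3.2724e+5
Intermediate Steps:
V = -6/5 + 18*sqrt(834324874217)/242785 (V = -6/5 + sqrt(114651 + 34326/(-97114))/5 = -6/5 + sqrt(114651 + 34326*(-1/97114))/5 = -6/5 + sqrt(114651 - 17163/48557)/5 = -6/5 + sqrt(5567091444/48557)/5 = -6/5 + (18*sqrt(834324874217)/48557)/5 = -6/5 + 18*sqrt(834324874217)/242785 ≈ 66.520)
b = 90416/5 - 18*sqrt(834324874217)/242785 (b = 18082 - (-6/5 + 18*sqrt(834324874217)/242785) = 18082 + (6/5 - 18*sqrt(834324874217)/242785) = 90416/5 - 18*sqrt(834324874217)/242785 ≈ 18015.)
((-31122 - 200251)*(188242 + 180407))/260651 + b/(-73949) = ((-31122 - 200251)*(188242 + 180407))/260651 + (90416/5 - 18*sqrt(834324874217)/242785)/(-73949) = -231373*368649*(1/260651) + (90416/5 - 18*sqrt(834324874217)/242785)*(-1/73949) = -85295425077*1/260651 + (-90416/369745 + 18*sqrt(834324874217)/17953707965) = -85295425077/260651 + (-90416/369745 + 18*sqrt(834324874217)/17953707965) = -31537580512116181/96374403995 + 18*sqrt(834324874217)/17953707965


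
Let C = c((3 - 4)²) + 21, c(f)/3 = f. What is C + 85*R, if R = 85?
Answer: 7249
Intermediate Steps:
c(f) = 3*f
C = 24 (C = 3*(3 - 4)² + 21 = 3*(-1)² + 21 = 3*1 + 21 = 3 + 21 = 24)
C + 85*R = 24 + 85*85 = 24 + 7225 = 7249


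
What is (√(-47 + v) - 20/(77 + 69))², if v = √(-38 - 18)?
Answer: (10 - 73*√(-47 + 2*I*√14))²/5329 ≈ -47.13 + 5.5992*I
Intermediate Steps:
v = 2*I*√14 (v = √(-56) = 2*I*√14 ≈ 7.4833*I)
(√(-47 + v) - 20/(77 + 69))² = (√(-47 + 2*I*√14) - 20/(77 + 69))² = (√(-47 + 2*I*√14) - 20/146)² = (√(-47 + 2*I*√14) - 20*1/146)² = (√(-47 + 2*I*√14) - 10/73)² = (-10/73 + √(-47 + 2*I*√14))²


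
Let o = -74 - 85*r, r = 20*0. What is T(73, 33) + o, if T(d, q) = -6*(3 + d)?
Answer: -530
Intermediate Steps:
r = 0
T(d, q) = -18 - 6*d
o = -74 (o = -74 - 85*0 = -74 + 0 = -74)
T(73, 33) + o = (-18 - 6*73) - 74 = (-18 - 438) - 74 = -456 - 74 = -530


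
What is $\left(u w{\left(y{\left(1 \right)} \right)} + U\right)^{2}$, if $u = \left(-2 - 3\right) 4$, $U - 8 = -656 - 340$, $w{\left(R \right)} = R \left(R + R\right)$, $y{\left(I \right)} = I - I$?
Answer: $976144$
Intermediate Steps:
$y{\left(I \right)} = 0$
$w{\left(R \right)} = 2 R^{2}$ ($w{\left(R \right)} = R 2 R = 2 R^{2}$)
$U = -988$ ($U = 8 - 996 = -988$)
$u = -20$ ($u = \left(-5\right) 4 = -20$)
$\left(u w{\left(y{\left(1 \right)} \right)} + U\right)^{2} = \left(- 20 \cdot 2 \cdot 0^{2} - 988\right)^{2} = \left(- 20 \cdot 2 \cdot 0 - 988\right)^{2} = \left(\left(-20\right) 0 - 988\right)^{2} = \left(0 - 988\right)^{2} = \left(-988\right)^{2} = 976144$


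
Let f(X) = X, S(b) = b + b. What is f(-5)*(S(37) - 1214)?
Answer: 5700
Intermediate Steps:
S(b) = 2*b
f(-5)*(S(37) - 1214) = -5*(2*37 - 1214) = -5*(74 - 1214) = -5*(-1140) = 5700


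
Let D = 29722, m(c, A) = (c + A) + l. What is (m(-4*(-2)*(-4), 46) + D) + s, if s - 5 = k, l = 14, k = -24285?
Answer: 5470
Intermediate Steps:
m(c, A) = 14 + A + c (m(c, A) = (c + A) + 14 = (A + c) + 14 = 14 + A + c)
s = -24280 (s = 5 - 24285 = -24280)
(m(-4*(-2)*(-4), 46) + D) + s = ((14 + 46 - 4*(-2)*(-4)) + 29722) - 24280 = ((14 + 46 + 8*(-4)) + 29722) - 24280 = ((14 + 46 - 32) + 29722) - 24280 = (28 + 29722) - 24280 = 29750 - 24280 = 5470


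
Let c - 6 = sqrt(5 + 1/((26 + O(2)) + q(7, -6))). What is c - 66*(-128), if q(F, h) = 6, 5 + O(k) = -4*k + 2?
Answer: 8454 + sqrt(2226)/21 ≈ 8456.3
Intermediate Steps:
O(k) = -3 - 4*k (O(k) = -5 + (-4*k + 2) = -5 + (2 - 4*k) = -3 - 4*k)
c = 6 + sqrt(2226)/21 (c = 6 + sqrt(5 + 1/((26 + (-3 - 4*2)) + 6)) = 6 + sqrt(5 + 1/((26 + (-3 - 8)) + 6)) = 6 + sqrt(5 + 1/((26 - 11) + 6)) = 6 + sqrt(5 + 1/(15 + 6)) = 6 + sqrt(5 + 1/21) = 6 + sqrt(106/21) = 6 + sqrt(2226)/21 ≈ 8.2467)
c - 66*(-128) = (6 + sqrt(2226)/21) - 66*(-128) = (6 + sqrt(2226)/21) + 8448 = 8454 + sqrt(2226)/21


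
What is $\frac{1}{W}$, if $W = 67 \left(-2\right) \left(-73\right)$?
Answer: $\frac{1}{9782} \approx 0.00010223$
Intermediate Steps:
$W = 9782$ ($W = \left(-134\right) \left(-73\right) = 9782$)
$\frac{1}{W} = \frac{1}{9782}$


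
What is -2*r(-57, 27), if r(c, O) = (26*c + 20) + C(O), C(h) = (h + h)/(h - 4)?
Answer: 67144/23 ≈ 2919.3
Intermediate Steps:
C(h) = 2*h/(-4 + h) (C(h) = (2*h)/(-4 + h) = 2*h/(-4 + h))
r(c, O) = 20 + 26*c + 2*O/(-4 + O) (r(c, O) = (26*c + 20) + 2*O/(-4 + O) = (20 + 26*c) + 2*O/(-4 + O) = 20 + 26*c + 2*O/(-4 + O))
-2*r(-57, 27) = -4*(27 + (-4 + 27)*(10 + 13*(-57)))/(-4 + 27) = -4*(27 + 23*(10 - 741))/23 = -4*(27 + 23*(-731))/23 = -4*(27 - 16813)/23 = -4*(-16786)/23 = -2*(-33572/23) = 67144/23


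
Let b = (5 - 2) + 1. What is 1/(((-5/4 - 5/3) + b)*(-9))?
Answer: -4/39 ≈ -0.10256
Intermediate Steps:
b = 4 (b = 3 + 1 = 4)
1/(((-5/4 - 5/3) + b)*(-9)) = 1/(((-5/4 - 5/3) + 4)*(-9)) = 1/((-35/12 + 4)*(-9)) = 1/((13/12)*(-9)) = 1/(-39/4) = -4/39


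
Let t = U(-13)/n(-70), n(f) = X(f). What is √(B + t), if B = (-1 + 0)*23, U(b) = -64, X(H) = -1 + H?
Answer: I*√111399/71 ≈ 4.7009*I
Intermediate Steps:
n(f) = -1 + f
t = 64/71 (t = -64/(-1 - 70) = -64/(-71) = -64*(-1/71) = 64/71 ≈ 0.90141)
B = -23 (B = -1*23 = -23)
√(B + t) = √(-23 + 64/71) = √(-1569/71) = I*√111399/71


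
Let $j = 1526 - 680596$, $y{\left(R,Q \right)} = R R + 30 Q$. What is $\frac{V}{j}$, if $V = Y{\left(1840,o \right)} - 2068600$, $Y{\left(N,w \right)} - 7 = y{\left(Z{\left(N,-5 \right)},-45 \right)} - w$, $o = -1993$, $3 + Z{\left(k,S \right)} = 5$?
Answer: $\frac{1033973}{339535} \approx 3.0453$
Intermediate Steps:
$Z{\left(k,S \right)} = 2$ ($Z{\left(k,S \right)} = -3 + 5 = 2$)
$y{\left(R,Q \right)} = R^{2} + 30 Q$
$Y{\left(N,w \right)} = -1339 - w$ ($Y{\left(N,w \right)} = 7 - \left(1350 - 4 + w\right) = 7 - \left(1346 + w\right) = -1339 - w$)
$V = -2067946$ ($V = \left(-1339 - -1993\right) - 2068600 = \left(-1339 + 1993\right) - 2068600 = 654 - 2068600 = -2067946$)
$j = -679070$ ($j = 1526 - 680596 = -679070$)
$\frac{V}{j} = - \frac{2067946}{-679070} = \left(-2067946\right) \left(- \frac{1}{679070}\right) = \frac{1033973}{339535}$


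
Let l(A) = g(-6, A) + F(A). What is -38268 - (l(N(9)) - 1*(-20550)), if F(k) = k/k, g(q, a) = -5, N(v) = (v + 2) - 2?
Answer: -58814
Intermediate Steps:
N(v) = v (N(v) = (2 + v) - 2 = v)
F(k) = 1
l(A) = -4 (l(A) = -5 + 1 = -4)
-38268 - (l(N(9)) - 1*(-20550)) = -38268 - (-4 - 1*(-20550)) = -38268 - (-4 + 20550) = -38268 - 1*20546 = -38268 - 20546 = -58814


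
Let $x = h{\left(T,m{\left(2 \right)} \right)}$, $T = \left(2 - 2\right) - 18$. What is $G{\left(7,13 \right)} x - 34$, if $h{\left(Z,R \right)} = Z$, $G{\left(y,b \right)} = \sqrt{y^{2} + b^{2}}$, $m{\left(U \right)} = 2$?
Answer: $-34 - 18 \sqrt{218} \approx -299.77$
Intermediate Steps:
$G{\left(y,b \right)} = \sqrt{b^{2} + y^{2}}$
$T = -18$ ($T = \left(2 - 2\right) - 18 = 0 - 18 = -18$)
$x = -18$
$G{\left(7,13 \right)} x - 34 = \sqrt{13^{2} + 7^{2}} \left(-18\right) - 34 = \sqrt{169 + 49} \left(-18\right) - 34 = \sqrt{218} \left(-18\right) - 34 = - 18 \sqrt{218} - 34 = -34 - 18 \sqrt{218}$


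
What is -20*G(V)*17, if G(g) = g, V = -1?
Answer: 340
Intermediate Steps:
-20*G(V)*17 = -20*(-1)*17 = 20*17 = 340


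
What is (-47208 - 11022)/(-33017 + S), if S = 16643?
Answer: 9705/2729 ≈ 3.5562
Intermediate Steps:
(-47208 - 11022)/(-33017 + S) = (-47208 - 11022)/(-33017 + 16643) = -58230/(-16374) = -58230*(-1/16374) = 9705/2729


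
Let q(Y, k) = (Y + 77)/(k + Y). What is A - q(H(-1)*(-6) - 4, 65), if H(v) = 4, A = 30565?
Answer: 1130856/37 ≈ 30564.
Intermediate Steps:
q(Y, k) = (77 + Y)/(Y + k)
A - q(H(-1)*(-6) - 4, 65) = 30565 - (77 + (4*(-6) - 4))/((4*(-6) - 4) + 65) = 30565 - (77 + (-24 - 4))/((-24 - 4) + 65) = 30565 - (77 - 28)/(-28 + 65) = 30565 - 49/37 = 1130856/37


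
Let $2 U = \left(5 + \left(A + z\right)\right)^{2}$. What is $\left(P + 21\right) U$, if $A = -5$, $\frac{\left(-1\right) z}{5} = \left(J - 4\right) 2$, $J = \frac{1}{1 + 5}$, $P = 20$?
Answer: $\frac{542225}{18} \approx 30124.0$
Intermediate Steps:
$J = \frac{1}{6} \approx 0.16667$
$z = \frac{115}{3}$ ($z = - 5 \left(\frac{1}{6} - 4\right) 2 = - 5 \left(\left(- \frac{23}{6}\right) 2\right) = \left(-5\right) \left(- \frac{23}{3}\right) = \frac{115}{3} \approx 38.333$)
$U = \frac{13225}{18}$ ($U = \frac{\left(5 + \left(-5 + \frac{115}{3}\right)\right)^{2}}{2} = \frac{\left(5 + \frac{100}{3}\right)^{2}}{2} = \frac{\left(\frac{115}{3}\right)^{2}}{2} = \frac{1}{2} \cdot \frac{13225}{9} = \frac{13225}{18} \approx 734.72$)
$\left(P + 21\right) U = \left(20 + 21\right) \frac{13225}{18} = 41 \cdot \frac{13225}{18} = \frac{542225}{18}$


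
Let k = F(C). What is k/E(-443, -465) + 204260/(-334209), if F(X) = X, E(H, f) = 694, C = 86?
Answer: -56507233/115970523 ≈ -0.48726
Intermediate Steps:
k = 86
k/E(-443, -465) + 204260/(-334209) = 86/694 + 204260/(-334209) = 86*(1/694) + 204260*(-1/334209) = 43/347 - 204260/334209 = -56507233/115970523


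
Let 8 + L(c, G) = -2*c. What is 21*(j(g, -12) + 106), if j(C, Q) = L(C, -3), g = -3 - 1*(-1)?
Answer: 2142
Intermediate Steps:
g = -2 (g = -3 + 1 = -2)
L(c, G) = -8 - 2*c
j(C, Q) = -8 - 2*C
21*(j(g, -12) + 106) = 21*((-8 - 2*(-2)) + 106) = 21*((-8 + 4) + 106) = 21*(-4 + 106) = 21*102 = 2142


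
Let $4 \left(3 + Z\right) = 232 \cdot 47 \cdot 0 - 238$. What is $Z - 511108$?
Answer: $- \frac{1022341}{2} \approx -5.1117 \cdot 10^{5}$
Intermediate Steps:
$Z = - \frac{125}{2}$ ($Z = -3 + \frac{232 \cdot 47 \cdot 0 - 238}{4} = -3 + \frac{232 \cdot 0 - 238}{4} = -3 + \frac{0 - 238}{4} = -3 + \frac{1}{4} \left(-238\right) = -3 - \frac{119}{2} = - \frac{125}{2} \approx -62.5$)
$Z - 511108 = - \frac{125}{2} - 511108 = - \frac{1022341}{2}$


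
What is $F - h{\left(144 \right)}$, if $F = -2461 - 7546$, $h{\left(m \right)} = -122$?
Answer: $-9885$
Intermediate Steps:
$F = -10007$
$F - h{\left(144 \right)} = -10007 - -122 = -10007 + 122 = -9885$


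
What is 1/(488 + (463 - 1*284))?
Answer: 1/667 ≈ 0.0014993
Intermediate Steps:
1/(488 + (463 - 1*284)) = 1/(488 + (463 - 284)) = 1/(488 + 179) = 1/667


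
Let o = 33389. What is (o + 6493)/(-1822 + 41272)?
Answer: 6647/6575 ≈ 1.0110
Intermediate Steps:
(o + 6493)/(-1822 + 41272) = (33389 + 6493)/(-1822 + 41272) = 39882/39450 = 39882*(1/39450) = 6647/6575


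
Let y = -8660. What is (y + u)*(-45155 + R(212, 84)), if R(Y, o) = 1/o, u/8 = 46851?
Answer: -347201580203/21 ≈ -1.6533e+10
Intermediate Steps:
u = 374808 (u = 8*46851 = 374808)
(y + u)*(-45155 + R(212, 84)) = (-8660 + 374808)*(-45155 + 1/84) = 366148*(-45155 + 1/84) = 366148*(-3793019/84) = -347201580203/21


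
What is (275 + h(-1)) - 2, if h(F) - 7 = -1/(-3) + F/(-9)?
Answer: 2524/9 ≈ 280.44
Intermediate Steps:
h(F) = 22/3 - F/9 (h(F) = 7 + (-1/(-3) + F/(-9)) = 7 + (-1*(-1/3) + F*(-1/9)) = 7 + (1/3 - F/9) = 22/3 - F/9)
(275 + h(-1)) - 2 = (275 + (22/3 - 1/9*(-1))) - 2 = (275 + (22/3 + 1/9)) - 2 = (275 + 67/9) - 2 = 2542/9 - 2 = 2524/9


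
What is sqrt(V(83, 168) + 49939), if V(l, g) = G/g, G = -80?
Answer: sqrt(22022889)/21 ≈ 223.47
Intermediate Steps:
V(l, g) = -80/g
sqrt(V(83, 168) + 49939) = sqrt(-80/168 + 49939) = sqrt(-80*1/168 + 49939) = sqrt(-10/21 + 49939) = sqrt(1048709/21) = sqrt(22022889)/21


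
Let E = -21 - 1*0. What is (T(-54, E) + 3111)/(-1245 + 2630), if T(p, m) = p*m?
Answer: 849/277 ≈ 3.0650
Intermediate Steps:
E = -21 (E = -21 + 0 = -21)
T(p, m) = m*p
(T(-54, E) + 3111)/(-1245 + 2630) = (-21*(-54) + 3111)/(-1245 + 2630) = (1134 + 3111)/1385 = 4245*(1/1385) = 849/277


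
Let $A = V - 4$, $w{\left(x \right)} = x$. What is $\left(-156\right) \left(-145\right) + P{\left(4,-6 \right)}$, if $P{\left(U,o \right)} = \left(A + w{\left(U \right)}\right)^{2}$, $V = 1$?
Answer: $22621$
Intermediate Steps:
$A = -3$ ($A = 1 - 4 = -3$)
$P{\left(U,o \right)} = \left(-3 + U\right)^{2}$
$\left(-156\right) \left(-145\right) + P{\left(4,-6 \right)} = \left(-156\right) \left(-145\right) + \left(-3 + 4\right)^{2} = 22620 + 1^{2} = 22620 + 1 = 22621$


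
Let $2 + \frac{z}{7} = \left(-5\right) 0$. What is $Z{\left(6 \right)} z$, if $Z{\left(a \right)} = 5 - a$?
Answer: $14$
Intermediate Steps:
$z = -14$ ($z = -14 + 7 \left(\left(-5\right) 0\right) = -14 + 7 \cdot 0 = -14 + 0 = -14$)
$Z{\left(6 \right)} z = \left(5 - 6\right) \left(-14\right) = \left(-1\right) \left(-14\right) = 14$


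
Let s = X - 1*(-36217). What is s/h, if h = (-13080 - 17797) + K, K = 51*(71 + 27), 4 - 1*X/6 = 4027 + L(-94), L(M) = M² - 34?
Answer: 5819/3697 ≈ 1.5740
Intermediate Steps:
L(M) = -34 + M²
X = -76950 (X = 24 - 6*(4027 + (-34 + (-94)²)) = 24 - 6*(4027 + (-34 + 8836)) = 24 - 6*(4027 + 8802) = 24 - 6*12829 = 24 - 76974 = -76950)
K = 4998 (K = 51*98 = 4998)
h = -25879 (h = (-13080 - 17797) + 4998 = -30877 + 4998 = -25879)
s = -40733 (s = -76950 - 1*(-36217) = -76950 + 36217 = -40733)
s/h = -40733/(-25879) = -40733*(-1/25879) = 5819/3697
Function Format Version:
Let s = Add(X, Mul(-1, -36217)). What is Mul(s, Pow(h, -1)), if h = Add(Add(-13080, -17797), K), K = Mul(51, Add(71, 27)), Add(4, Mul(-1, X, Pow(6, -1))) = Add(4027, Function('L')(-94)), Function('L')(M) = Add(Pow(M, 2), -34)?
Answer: Rational(5819, 3697) ≈ 1.5740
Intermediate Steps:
Function('L')(M) = Add(-34, Pow(M, 2))
X = -76950 (X = Add(24, Mul(-6, Add(4027, Add(-34, Pow(-94, 2))))) = Add(24, Mul(-6, Add(4027, Add(-34, 8836)))) = Add(24, Mul(-6, Add(4027, 8802))) = Add(24, Mul(-6, 12829)) = Add(24, -76974) = -76950)
K = 4998 (K = Mul(51, 98) = 4998)
h = -25879 (h = Add(Add(-13080, -17797), 4998) = Add(-30877, 4998) = -25879)
s = -40733 (s = Add(-76950, Mul(-1, -36217)) = Add(-76950, 36217) = -40733)
Mul(s, Pow(h, -1)) = Mul(-40733, Pow(-25879, -1)) = Mul(-40733, Rational(-1, 25879)) = Rational(5819, 3697)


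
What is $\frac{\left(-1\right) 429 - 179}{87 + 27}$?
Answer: $- \frac{16}{3} \approx -5.3333$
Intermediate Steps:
$\frac{\left(-1\right) 429 - 179}{87 + 27} = \frac{-429 - 179}{114} = \left(-608\right) \frac{1}{114} = - \frac{16}{3}$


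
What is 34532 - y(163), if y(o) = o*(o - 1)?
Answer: 8126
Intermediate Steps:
y(o) = o*(-1 + o)
34532 - y(163) = 34532 - 163*(-1 + 163) = 34532 - 163*162 = 34532 - 1*26406 = 34532 - 26406 = 8126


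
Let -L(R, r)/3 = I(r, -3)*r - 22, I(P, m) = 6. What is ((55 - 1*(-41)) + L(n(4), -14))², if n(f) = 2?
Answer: 171396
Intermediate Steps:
L(R, r) = 66 - 18*r (L(R, r) = -3*(6*r - 22) = -3*(-22 + 6*r) = 66 - 18*r)
((55 - 1*(-41)) + L(n(4), -14))² = ((55 - 1*(-41)) + (66 - 18*(-14)))² = ((55 + 41) + (66 + 252))² = (96 + 318)² = 414² = 171396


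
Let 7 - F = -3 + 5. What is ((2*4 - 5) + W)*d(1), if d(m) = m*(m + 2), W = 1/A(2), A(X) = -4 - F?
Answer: 26/3 ≈ 8.6667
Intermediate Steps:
F = 5 (F = 7 - (-3 + 5) = 7 - 1*2 = 7 - 2 = 5)
A(X) = -9 (A(X) = -4 - 1*5 = -4 - 5 = -9)
W = -⅑ (W = 1/(-9) = -⅑ ≈ -0.11111)
d(m) = m*(2 + m)
((2*4 - 5) + W)*d(1) = ((2*4 - 5) - ⅑)*(1*(2 + 1)) = ((8 - 5) - ⅑)*(1*3) = (3 - ⅑)*3 = (26/9)*3 = 26/3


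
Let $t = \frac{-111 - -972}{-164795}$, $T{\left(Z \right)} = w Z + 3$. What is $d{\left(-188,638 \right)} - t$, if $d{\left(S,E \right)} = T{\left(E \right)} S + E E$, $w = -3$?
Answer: $\frac{126284386901}{164795} \approx 7.6631 \cdot 10^{5}$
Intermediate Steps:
$T{\left(Z \right)} = 3 - 3 Z$ ($T{\left(Z \right)} = - 3 Z + 3 = 3 - 3 Z$)
$d{\left(S,E \right)} = E^{2} + S \left(3 - 3 E\right)$ ($d{\left(S,E \right)} = \left(3 - 3 E\right) S + E E = S \left(3 - 3 E\right) + E^{2} = E^{2} + S \left(3 - 3 E\right)$)
$t = - \frac{861}{164795}$ ($t = \left(-111 + 972\right) \left(- \frac{1}{164795}\right) = 861 \left(- \frac{1}{164795}\right) = - \frac{861}{164795} \approx -0.0052247$)
$d{\left(-188,638 \right)} - t = \left(638^{2} + 3 \left(-188\right) \left(1 - 638\right)\right) - - \frac{861}{164795} = \left(407044 + 3 \left(-188\right) \left(1 - 638\right)\right) + \frac{861}{164795} = \left(407044 + 3 \left(-188\right) \left(-637\right)\right) + \frac{861}{164795} = \left(407044 + 359268\right) + \frac{861}{164795} = 766312 + \frac{861}{164795} = \frac{126284386901}{164795}$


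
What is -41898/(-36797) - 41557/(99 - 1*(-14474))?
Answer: -918593375/536242681 ≈ -1.7130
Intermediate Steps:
-41898/(-36797) - 41557/(99 - 1*(-14474)) = -41898*(-1/36797) - 41557/(99 + 14474) = 41898/36797 - 41557/14573 = -918593375/536242681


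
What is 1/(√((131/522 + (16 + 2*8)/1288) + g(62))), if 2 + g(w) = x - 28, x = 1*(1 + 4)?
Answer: -3*I*√19403159398/2077871 ≈ -0.20111*I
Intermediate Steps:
x = 5 (x = 1*5 = 5)
g(w) = -25 (g(w) = -2 + (5 - 28) = -2 - 23 = -25)
1/(√((131/522 + (16 + 2*8)/1288) + g(62))) = 1/(√((131/522 + (16 + 2*8)/1288) - 25)) = 1/(√((131*(1/522) + (16 + 16)*(1/1288)) - 25)) = 1/(√((131/522 + 32*(1/1288)) - 25)) = 1/(√((131/522 + 4/161) - 25)) = 1/(√(23179/84042 - 25)) = 1/(√(-2077871/84042)) = 1/(I*√19403159398/28014) = -3*I*√19403159398/2077871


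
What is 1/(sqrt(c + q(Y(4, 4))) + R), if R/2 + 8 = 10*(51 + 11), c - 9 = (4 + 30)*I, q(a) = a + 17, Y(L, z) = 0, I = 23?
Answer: 153/187171 - sqrt(202)/748684 ≈ 0.00079845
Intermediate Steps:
q(a) = 17 + a
c = 791 (c = 9 + (4 + 30)*23 = 9 + 34*23 = 9 + 782 = 791)
R = 1224 (R = -16 + 2*(10*(51 + 11)) = -16 + 2*(10*62) = -16 + 2*620 = -16 + 1240 = 1224)
1/(sqrt(c + q(Y(4, 4))) + R) = 1/(sqrt(791 + (17 + 0)) + 1224) = 1/(sqrt(791 + 17) + 1224) = 1/(sqrt(808) + 1224) = 1/(2*sqrt(202) + 1224) = 1/(1224 + 2*sqrt(202))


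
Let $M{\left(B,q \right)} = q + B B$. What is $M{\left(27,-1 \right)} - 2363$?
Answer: $-1635$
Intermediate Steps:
$M{\left(B,q \right)} = q + B^{2}$
$M{\left(27,-1 \right)} - 2363 = \left(-1 + 27^{2}\right) - 2363 = \left(-1 + 729\right) - 2363 = 728 - 2363 = -1635$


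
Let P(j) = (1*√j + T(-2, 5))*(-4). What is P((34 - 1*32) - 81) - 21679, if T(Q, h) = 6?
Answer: -21703 - 4*I*√79 ≈ -21703.0 - 35.553*I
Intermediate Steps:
P(j) = -24 - 4*√j (P(j) = (1*√j + 6)*(-4) = (√j + 6)*(-4) = (6 + √j)*(-4) = -24 - 4*√j)
P((34 - 1*32) - 81) - 21679 = (-24 - 4*√((34 - 1*32) - 81)) - 21679 = (-24 - 4*√((34 - 32) - 81)) - 21679 = (-24 - 4*√(2 - 81)) - 21679 = (-24 - 4*I*√79) - 21679 = -21703 - 4*I*√79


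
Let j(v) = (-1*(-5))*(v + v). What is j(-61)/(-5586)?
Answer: 305/2793 ≈ 0.10920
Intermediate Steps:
j(v) = 10*v (j(v) = 5*(2*v) = 10*v)
j(-61)/(-5586) = (10*(-61))/(-5586) = -610*(-1/5586) = 305/2793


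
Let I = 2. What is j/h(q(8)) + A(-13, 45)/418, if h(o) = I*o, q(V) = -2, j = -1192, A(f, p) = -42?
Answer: 62261/209 ≈ 297.90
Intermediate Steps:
h(o) = 2*o
j/h(q(8)) + A(-13, 45)/418 = -1192/(2*(-2)) - 42/418 = -1192/(-4) - 42*1/418 = -1192*(-1/4) - 21/209 = 298 - 21/209 = 62261/209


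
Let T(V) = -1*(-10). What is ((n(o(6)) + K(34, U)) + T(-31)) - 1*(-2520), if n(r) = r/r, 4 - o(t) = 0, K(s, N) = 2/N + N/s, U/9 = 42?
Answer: 8167841/3213 ≈ 2542.1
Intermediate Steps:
U = 378 (U = 9*42 = 378)
o(t) = 4 (o(t) = 4 - 1*0 = 4 + 0 = 4)
T(V) = 10
n(r) = 1
((n(o(6)) + K(34, U)) + T(-31)) - 1*(-2520) = ((1 + (2/378 + 378/34)) + 10) - 1*(-2520) = ((1 + (2*(1/378) + 378*(1/34))) + 10) + 2520 = ((1 + (1/189 + 189/17)) + 10) + 2520 = ((1 + 35738/3213) + 10) + 2520 = (38951/3213 + 10) + 2520 = 71081/3213 + 2520 = 8167841/3213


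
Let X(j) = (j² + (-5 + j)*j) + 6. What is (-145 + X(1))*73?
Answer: -10366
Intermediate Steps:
X(j) = 6 + j² + j*(-5 + j) (X(j) = (j² + j*(-5 + j)) + 6 = 6 + j² + j*(-5 + j))
(-145 + X(1))*73 = (-145 + (6 - 5*1 + 2*1²))*73 = (-145 + (6 - 5 + 2*1))*73 = (-145 + (6 - 5 + 2))*73 = (-145 + 3)*73 = -142*73 = -10366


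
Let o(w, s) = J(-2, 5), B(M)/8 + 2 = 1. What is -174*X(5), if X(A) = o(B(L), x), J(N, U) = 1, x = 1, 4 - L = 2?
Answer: -174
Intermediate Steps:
L = 2 (L = 4 - 1*2 = 4 - 2 = 2)
B(M) = -8 (B(M) = -16 + 8*1 = -16 + 8 = -8)
o(w, s) = 1
X(A) = 1
-174*X(5) = -174*1 = -174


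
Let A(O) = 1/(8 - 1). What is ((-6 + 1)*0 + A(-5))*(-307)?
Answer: -307/7 ≈ -43.857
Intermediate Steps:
A(O) = 1/7
((-6 + 1)*0 + A(-5))*(-307) = ((-6 + 1)*0 + 1/7)*(-307) = (-5*0 + 1/7)*(-307) = (0 + 1/7)*(-307) = (1/7)*(-307) = -307/7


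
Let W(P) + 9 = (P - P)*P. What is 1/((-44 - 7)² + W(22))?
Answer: 1/2592 ≈ 0.00038580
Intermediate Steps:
W(P) = -9 (W(P) = -9 + (P - P)*P = -9 + 0*P = -9 + 0 = -9)
1/((-44 - 7)² + W(22)) = 1/((-44 - 7)² - 9) = 1/((-51)² - 9) = 1/(2601 - 9) = 1/2592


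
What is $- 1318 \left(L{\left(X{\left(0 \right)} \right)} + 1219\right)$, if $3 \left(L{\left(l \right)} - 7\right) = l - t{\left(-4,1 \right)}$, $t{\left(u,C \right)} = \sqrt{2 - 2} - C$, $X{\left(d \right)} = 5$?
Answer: $-1618504$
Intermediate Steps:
$t{\left(u,C \right)} = - C$ ($t{\left(u,C \right)} = \sqrt{0} - C = 0 - C = - C$)
$L{\left(l \right)} = \frac{22}{3} + \frac{l}{3}$ ($L{\left(l \right)} = 7 + \frac{l - \left(-1\right) 1}{3} = 7 + \frac{l - -1}{3} = 7 + \frac{l + 1}{3} = 7 + \frac{1 + l}{3} = 7 + \left(\frac{1}{3} + \frac{l}{3}\right) = \frac{22}{3} + \frac{l}{3}$)
$- 1318 \left(L{\left(X{\left(0 \right)} \right)} + 1219\right) = - 1318 \left(\left(\frac{22}{3} + \frac{1}{3} \cdot 5\right) + 1219\right) = - 1318 \left(\left(\frac{22}{3} + \frac{5}{3}\right) + 1219\right) = - 1318 \left(9 + 1219\right) = \left(-1318\right) 1228 = -1618504$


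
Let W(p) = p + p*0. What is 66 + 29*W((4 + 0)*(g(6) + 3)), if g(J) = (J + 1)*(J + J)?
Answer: 10158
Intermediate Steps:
g(J) = 2*J*(1 + J) (g(J) = (1 + J)*(2*J) = 2*J*(1 + J))
W(p) = p (W(p) = p + 0 = p)
66 + 29*W((4 + 0)*(g(6) + 3)) = 66 + 29*((4 + 0)*(2*6*(1 + 6) + 3)) = 66 + 29*(4*(2*6*7 + 3)) = 66 + 29*(4*(84 + 3)) = 66 + 29*(4*87) = 66 + 29*348 = 66 + 10092 = 10158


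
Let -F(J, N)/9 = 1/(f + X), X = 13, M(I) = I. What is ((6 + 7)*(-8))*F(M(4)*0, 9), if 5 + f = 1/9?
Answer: 8424/73 ≈ 115.40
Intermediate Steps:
f = -44/9 (f = -5 + 1/9 = -44/9 ≈ -4.8889)
F(J, N) = -81/73 (F(J, N) = -9/(-44/9 + 13) = -9/73/9 = -9*9/73 = -81/73)
((6 + 7)*(-8))*F(M(4)*0, 9) = ((6 + 7)*(-8))*(-81/73) = (13*(-8))*(-81/73) = -104*(-81/73) = 8424/73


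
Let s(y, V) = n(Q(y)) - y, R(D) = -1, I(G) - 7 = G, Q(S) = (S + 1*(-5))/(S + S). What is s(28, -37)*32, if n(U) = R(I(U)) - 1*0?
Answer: -928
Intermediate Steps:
Q(S) = (-5 + S)/(2*S) (Q(S) = (S - 5)/((2*S)) = (-5 + S)*(1/(2*S)) = (-5 + S)/(2*S))
I(G) = 7 + G
n(U) = -1 (n(U) = -1 - 1*0 = -1 + 0 = -1)
s(y, V) = -1 - y
s(28, -37)*32 = (-1 - 1*28)*32 = (-1 - 28)*32 = -29*32 = -928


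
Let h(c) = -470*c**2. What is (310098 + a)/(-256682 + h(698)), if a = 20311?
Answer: -330409/229242562 ≈ -0.0014413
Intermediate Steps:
(310098 + a)/(-256682 + h(698)) = (310098 + 20311)/(-256682 - 470*698**2) = 330409/(-256682 - 470*487204) = 330409/(-256682 - 228985880) = 330409/(-229242562) = 330409*(-1/229242562) = -330409/229242562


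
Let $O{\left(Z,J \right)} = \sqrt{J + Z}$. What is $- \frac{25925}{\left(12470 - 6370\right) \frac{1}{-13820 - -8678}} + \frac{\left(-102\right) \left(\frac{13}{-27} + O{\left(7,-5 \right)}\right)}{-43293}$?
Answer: $\frac{17029863475}{779274} + \frac{34 \sqrt{2}}{14431} \approx 21854.0$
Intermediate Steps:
$- \frac{25925}{\left(12470 - 6370\right) \frac{1}{-13820 - -8678}} + \frac{\left(-102\right) \left(\frac{13}{-27} + O{\left(7,-5 \right)}\right)}{-43293} = - \frac{25925}{\left(12470 - 6370\right) \frac{1}{-13820 - -8678}} + \frac{\left(-102\right) \left(\frac{13}{-27} + \sqrt{-5 + 7}\right)}{-43293} = - \frac{25925}{6100 \frac{1}{-13820 + \left(-3851 + 12529\right)}} + - 102 \left(13 \left(- \frac{1}{27}\right) + \sqrt{2}\right) \left(- \frac{1}{43293}\right) = - \frac{25925}{6100 \frac{1}{-13820 + 8678}} + - 102 \left(- \frac{13}{27} + \sqrt{2}\right) \left(- \frac{1}{43293}\right) = - \frac{25925}{6100 \frac{1}{-5142}} + \left(\frac{442}{9} - 102 \sqrt{2}\right) \left(- \frac{1}{43293}\right) = - \frac{25925}{6100 \left(- \frac{1}{5142}\right)} - \left(\frac{442}{389637} - \frac{34 \sqrt{2}}{14431}\right) = - \frac{25925}{- \frac{3050}{2571}} - \left(\frac{442}{389637} - \frac{34 \sqrt{2}}{14431}\right) = \left(-25925\right) \left(- \frac{2571}{3050}\right) - \left(\frac{442}{389637} - \frac{34 \sqrt{2}}{14431}\right) = \frac{43707}{2} - \left(\frac{442}{389637} - \frac{34 \sqrt{2}}{14431}\right) = \frac{17029863475}{779274} + \frac{34 \sqrt{2}}{14431}$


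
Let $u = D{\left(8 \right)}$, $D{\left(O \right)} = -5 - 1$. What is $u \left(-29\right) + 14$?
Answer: $188$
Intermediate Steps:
$D{\left(O \right)} = -6$
$u = -6$
$u \left(-29\right) + 14 = \left(-6\right) \left(-29\right) + 14 = 174 + 14 = 188$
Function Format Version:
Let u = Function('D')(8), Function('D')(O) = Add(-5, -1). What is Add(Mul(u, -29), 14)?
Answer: 188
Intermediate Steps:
Function('D')(O) = -6
u = -6
Add(Mul(u, -29), 14) = Add(Mul(-6, -29), 14) = Add(174, 14) = 188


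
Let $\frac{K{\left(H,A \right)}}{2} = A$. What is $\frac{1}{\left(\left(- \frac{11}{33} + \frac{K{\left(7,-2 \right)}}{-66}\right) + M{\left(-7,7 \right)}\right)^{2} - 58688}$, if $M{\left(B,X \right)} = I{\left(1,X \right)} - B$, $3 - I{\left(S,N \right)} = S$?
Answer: $- \frac{121}{7092032} \approx -1.7061 \cdot 10^{-5}$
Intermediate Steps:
$I{\left(S,N \right)} = 3 - S$
$K{\left(H,A \right)} = 2 A$
$M{\left(B,X \right)} = 2 - B$ ($M{\left(B,X \right)} = \left(3 - 1\right) - B = 2 - B$)
$\frac{1}{\left(\left(- \frac{11}{33} + \frac{K{\left(7,-2 \right)}}{-66}\right) + M{\left(-7,7 \right)}\right)^{2} - 58688} = \frac{1}{\left(\left(- \frac{11}{33} + \frac{2 \left(-2\right)}{-66}\right) + \left(2 - -7\right)\right)^{2} - 58688} = \frac{1}{\left(\left(\left(-11\right) \frac{1}{33} - - \frac{2}{33}\right) + \left(2 + 7\right)\right)^{2} - 58688} = \frac{1}{\left(\left(- \frac{1}{3} + \frac{2}{33}\right) + 9\right)^{2} - 58688} = \frac{1}{\left(- \frac{3}{11} + 9\right)^{2} - 58688} = \frac{1}{\left(\frac{96}{11}\right)^{2} - 58688} = \frac{1}{\frac{9216}{121} - 58688} = \frac{1}{- \frac{7092032}{121}} = - \frac{121}{7092032}$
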